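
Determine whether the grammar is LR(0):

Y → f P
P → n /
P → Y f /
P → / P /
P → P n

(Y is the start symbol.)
No. Shift-reduce conflict between [Y → f P .] and [P → P . n]

Augment with Y' → Y and build the canonical LR(0) collection (I0 = CLOSURE({[Y' → . Y]}), then GOTO on every symbol after a dot until no new states appear). It has 13 states:
  I0: { [Y → . f P], [Y' → . Y] }  — shift
  I1: { [Y' → Y .] }  — accept
  I2: { [P → . / P /], [P → . P n], [P → . Y f /], [P → . n /], [Y → . f P], [Y → f . P] }  — shift
  I3: { [P → . / P /], [P → . P n], [P → . Y f /], [P → . n /], [P → / . P /], [Y → . f P] }  — shift
  I4: { [P → P . n], [Y → f P .] }  — shift, reduce
  I5: { [P → Y . f /] }  — shift
  I6: { [P → n . /] }  — shift
  I7: { [P → n / .] }  — reduce
  I8: { [P → Y f . /] }  — shift
  I9: { [P → Y f / .] }  — reduce
  I10: { [P → P n .] }  — reduce
  I11: { [P → / P . /], [P → P . n] }  — shift
  I12: { [P → / P / .] }  — reduce

Conflict in state I4:
  Shift-reduce conflict between [Y → f P .] and [P → P . n]
So the grammar is NOT LR(0).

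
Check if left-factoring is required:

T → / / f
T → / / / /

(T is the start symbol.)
Yes, T has productions with common prefix '/ /'

Left-factoring is needed when two productions for the same non-terminal
share a common prefix on the right-hand side.

Productions for T:
  T → / / f
  T → / / / /

Found common prefix '/ /' in productions for T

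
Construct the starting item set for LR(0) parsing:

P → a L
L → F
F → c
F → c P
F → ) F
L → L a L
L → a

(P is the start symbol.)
{ [P → . a L], [P' → . P] }

First, augment the grammar with P' → P
I₀ = CLOSURE({ [P' → . P] }):
  [P' → . P] has the dot before P: add [P → . a L]
No further items can be added.

I₀ = { [P → . a L], [P' → . P] }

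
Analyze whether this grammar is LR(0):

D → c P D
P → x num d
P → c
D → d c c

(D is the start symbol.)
Yes, the grammar is LR(0)

A grammar is LR(0) if no state in the canonical LR(0) collection has:
  - both a shift item (dot before a terminal) and a complete item (shift-reduce conflict), or
  - two or more complete items (reduce-reduce conflict; the accept item [D' → D .] counts as a complete item here).

Augment with D' → D and build the canonical LR(0) collection (I0 = CLOSURE({[D' → . D]}), then GOTO on every symbol after a dot until no new states appear). It has 12 states:
  I0: { [D → . c P D], [D → . d c c], [D' → . D] }  — shift
  I1: { [D' → D .] }  — accept
  I2: { [D → c . P D], [P → . c], [P → . x num d] }  — shift
  I3: { [D → d . c c] }  — shift
  I4: { [D → d c . c] }  — shift
  I5: { [D → d c c .] }  — reduce
  I6: { [D → . c P D], [D → . d c c], [D → c P . D] }  — shift
  I7: { [P → c .] }  — reduce
  I8: { [P → x . num d] }  — shift
  I9: { [P → x num . d] }  — shift
  I10: { [P → x num d .] }  — reduce
  I11: { [D → c P D .] }  — reduce

Every state is either a pure shift/goto state or contains exactly one complete item and nothing to shift — no conflicts. The grammar is LR(0).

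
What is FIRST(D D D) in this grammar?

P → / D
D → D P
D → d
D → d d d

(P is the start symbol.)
FIRST sets of the non-terminals involved (from the grammar, by fixed-point iteration):
  FIRST(D) = { 'd' }

To compute FIRST(D D D), process the symbols left to right:
Symbol D is a non-terminal. Add FIRST(D) \ {ε} = { 'd' }
D is not nullable (ε ∉ FIRST(D)), so stop here.
FIRST(D D D) = { 'd' }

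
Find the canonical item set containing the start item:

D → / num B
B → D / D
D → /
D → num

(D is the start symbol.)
{ [D → . / num B], [D → . /], [D → . num], [D' → . D] }

First, augment the grammar with D' → D
I₀ = CLOSURE({ [D' → . D] }):
  [D' → . D] has the dot before D: add [D → . / num B], [D → . /], [D → . num]
No further items can be added.

I₀ = { [D → . / num B], [D → . /], [D → . num], [D' → . D] }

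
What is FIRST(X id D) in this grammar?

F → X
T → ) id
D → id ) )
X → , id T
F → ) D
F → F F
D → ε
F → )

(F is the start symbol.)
{ ',' }

FIRST sets of the non-terminals involved (from the grammar, by fixed-point iteration):
  FIRST(X) = { ',' }

To compute FIRST(X id D), process the symbols left to right:
Symbol X is a non-terminal. Add FIRST(X) \ {ε} = { ',' }
X is not nullable (ε ∉ FIRST(X)), so stop here.
FIRST(X id D) = { ',' }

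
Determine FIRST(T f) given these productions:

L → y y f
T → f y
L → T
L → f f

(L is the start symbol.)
{ 'f' }

FIRST sets of the non-terminals involved (from the grammar, by fixed-point iteration):
  FIRST(T) = { 'f' }

To compute FIRST(T f), process the symbols left to right:
Symbol T is a non-terminal. Add FIRST(T) \ {ε} = { 'f' }
T is not nullable (ε ∉ FIRST(T)), so stop here.
FIRST(T f) = { 'f' }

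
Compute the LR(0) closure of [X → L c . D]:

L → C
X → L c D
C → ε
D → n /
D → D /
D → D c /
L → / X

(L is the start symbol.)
To compute CLOSURE, for each item [A → α.Bβ] where B is a non-terminal, add [B → .γ] for all productions B → γ; repeat for the newly added items until nothing changes.

Start with: [X → L c . D]
  [X → L c . D] has the dot before D: add [D → . n /], [D → . D /], [D → . D c /]
No further items can be added.

CLOSURE = { [D → . D /], [D → . D c /], [D → . n /], [X → L c . D] }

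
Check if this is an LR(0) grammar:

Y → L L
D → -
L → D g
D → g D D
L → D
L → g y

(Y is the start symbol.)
Augment with Y' → Y and build the canonical LR(0) collection (I0 = CLOSURE({[Y' → . Y]}), then GOTO on every symbol after a dot until no new states appear). It has 12 states:
  I0: { [D → . -], [D → . g D D], [L → . D g], [L → . D], [L → . g y], [Y → . L L], [Y' → . Y] }  — shift
  I1: { [D → - .] }  — reduce
  I2: { [L → D . g], [L → D .] }  — shift, reduce
  I3: { [D → . -], [D → . g D D], [L → . D g], [L → . D], [L → . g y], [Y → L . L] }  — shift
  I4: { [Y' → Y .] }  — accept
  I5: { [D → . -], [D → . g D D], [D → g . D D], [L → g . y] }  — shift
  I6: { [D → . -], [D → . g D D], [D → g D . D] }  — shift
  I7: { [D → . -], [D → . g D D], [D → g . D D] }  — shift
  I8: { [L → g y .] }  — reduce
  I9: { [D → g D D .] }  — reduce
  I10: { [Y → L L .] }  — reduce
  I11: { [L → D g .] }  — reduce

Conflict in state I2:
  Shift-reduce conflict between [L → D .] and [L → D . g]
So the grammar is NOT LR(0).

Answer: No. Shift-reduce conflict between [L → D .] and [L → D . g]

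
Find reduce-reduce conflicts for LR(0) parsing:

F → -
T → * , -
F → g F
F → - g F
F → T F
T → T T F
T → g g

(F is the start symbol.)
A reduce-reduce conflict occurs when an LR(0) state has two complete items [A → α .] and [B → β .] — both call for a reduction, and with no lookahead the parser cannot choose between them.

Augment with F' → F and build the canonical LR(0) collection (I0 = CLOSURE({[F' → . F]}), then GOTO on every symbol after a dot until no new states appear). It has 15 states:
  I0: { [F → . - g F], [F → . -], [F → . T F], [F → . g F], [F' → . F], [T → . * , -], [T → . T T F], [T → . g g] }  — shift
  I1: { [T → * . , -] }  — shift
  I2: { [F → - . g F], [F → - .] }  — shift, reduce
  I3: { [F' → F .] }  — accept
  I4: { [F → . - g F], [F → . -], [F → . T F], [F → . g F], [F → T . F], [T → . * , -], [T → . T T F], [T → . g g], [T → T . T F] }  — shift
  I5: { [F → . - g F], [F → . -], [F → . T F], [F → . g F], [F → g . F], [T → . * , -], [T → . T T F], [T → . g g], [T → g . g] }  — shift
  I6: { [F → g F .] }  — reduce
  I7: { [F → . - g F], [F → . -], [F → . T F], [F → . g F], [F → g . F], [T → . * , -], [T → . T T F], [T → . g g], [T → g . g], [T → g g .] }  — shift, reduce
  I8: { [F → T F .] }  — reduce
  I9: { [F → . - g F], [F → . -], [F → . T F], [F → . g F], [F → T . F], [T → . * , -], [T → . T T F], [T → . g g], [T → T . T F], [T → T T . F] }  — shift
  I10: { [F → T F .], [T → T T F .] }  — 2 reduces
  I11: { [F → - g . F], [F → . - g F], [F → . -], [F → . T F], [F → . g F], [T → . * , -], [T → . T T F], [T → . g g] }  — shift
  I12: { [F → - g F .] }  — reduce
  I13: { [T → * , . -] }  — shift
  I14: { [T → * , - .] }  — reduce

I10 contains complete items [F → T F .], [T → T T F .] — reduce-reduce conflict.

Answer: Yes — I10: [F → T F .] vs [T → T T F .]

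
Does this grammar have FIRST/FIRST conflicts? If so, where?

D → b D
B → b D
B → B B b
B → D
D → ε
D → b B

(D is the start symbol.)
Yes. D → b D / D → b B on { 'b' }; B → b D / B → B B b on { 'b' }; B → b D / B → D on { 'b' }; B → B B b / B → D on { 'b' }

FIRST sets of the non-terminals at (or reachable through a nullable prefix from) the front of some alternative:
  FIRST(B) = { 'b', ε }
  FIRST(D) = { 'b', ε }

Productions for D:
  D → b D: FIRST = { 'b' }
  D → ε: FIRST = { ε }
  D → b B: FIRST = { 'b' }
Productions for B:
  B → b D: FIRST = { 'b' }
  B → B B b: FIRST = { 'b' }
  B → D: FIRST = { 'b', ε }

Conflict for D: D → b D and D → b B
  Overlap: { 'b' }
Conflict for B: B → b D and B → B B b
  Overlap: { 'b' }
Conflict for B: B → b D and B → D
  Overlap: { 'b' }
Conflict for B: B → B B b and B → D
  Overlap: { 'b' }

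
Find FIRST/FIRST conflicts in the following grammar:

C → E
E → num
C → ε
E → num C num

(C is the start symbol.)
Yes. E → num / E → num C num on { 'num' }

A FIRST/FIRST conflict occurs when two productions N → α and N → β for the same non-terminal have FIRST(α) ∩ FIRST(β) ≠ ∅ (with ε ∈ FIRST of a nullable right-hand side, so two nullable alternatives also conflict).

FIRST sets of the non-terminals at (or reachable through a nullable prefix from) the front of some alternative:
  FIRST(E) = { 'num' }

Productions for C:
  C → E: FIRST = { 'num' }
  C → ε: FIRST = { ε }
Productions for E:
  E → num: FIRST = { 'num' }
  E → num C num: FIRST = { 'num' }

Conflict for E: E → num and E → num C num
  Overlap: { 'num' }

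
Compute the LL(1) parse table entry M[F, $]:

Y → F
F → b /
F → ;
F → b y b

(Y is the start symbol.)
To find M[F, $], we find productions for F where $ is in the predict set (PREDICT(N → α) = (FIRST(α) \ {ε}) ∪ (FOLLOW(N) if α ⇒* ε)).

F → b /: PREDICT = { 'b' }
F → ;: PREDICT = { ';' }
F → b y b: PREDICT = { 'b' }

M[F, $] is empty (no production applies)

Answer: Empty (error entry)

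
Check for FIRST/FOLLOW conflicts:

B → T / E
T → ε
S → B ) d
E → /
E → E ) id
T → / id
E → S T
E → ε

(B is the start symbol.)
Nullable non-terminals: E, T.
FIRST sets used below: FIRST(E) = { ')', '/', ε }, FIRST(S) = { '/' }

E: nullable alternative(s) E → ε; FOLLOW(E) = { $, ')' }
  E → /: FIRST \ {ε} = { '/' } — disjoint from FOLLOW(E)
  E → E ) id: FIRST \ {ε} = { ')', '/' } — overlaps FOLLOW(E) on { ')' }: CONFLICT
  E → S T: FIRST \ {ε} = { '/' } — disjoint from FOLLOW(E)
  E → ε: FIRST \ {ε} = { } — this is the only nullable alternative, skip

T: nullable alternative(s) T → ε; FOLLOW(T) = { $, ')', '/' }
  T → ε: FIRST \ {ε} = { } — this is the only nullable alternative, skip
  T → / id: FIRST \ {ε} = { '/' } — overlaps FOLLOW(T) on { '/' }: CONFLICT

B, S have no nullable alternative, so no FIRST/FOLLOW check is needed there.

So the grammar has 2 FIRST/FOLLOW conflicts (marked CONFLICT above).

Answer: Yes. T → '/' id with FOLLOW(T) on { '/' }; E → E ')' id with FOLLOW(E) on { ')' }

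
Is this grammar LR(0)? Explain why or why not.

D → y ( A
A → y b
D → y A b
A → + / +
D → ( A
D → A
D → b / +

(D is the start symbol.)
Yes, the grammar is LR(0)

A grammar is LR(0) if no state in the canonical LR(0) collection has:
  - both a shift item (dot before a terminal) and a complete item (shift-reduce conflict), or
  - two or more complete items (reduce-reduce conflict; the accept item [D' → D .] counts as a complete item here).

Augment with D' → D and build the canonical LR(0) collection (I0 = CLOSURE({[D' → . D]}), then GOTO on every symbol after a dot until no new states appear). It has 18 states:
  I0: { [A → . + / +], [A → . y b], [D → . ( A], [D → . A], [D → . b / +], [D → . y ( A], [D → . y A b], [D' → . D] }  — shift
  I1: { [A → . + / +], [A → . y b], [D → ( . A] }  — shift
  I2: { [A → + . / +] }  — shift
  I3: { [D → A .] }  — reduce
  I4: { [D' → D .] }  — accept
  I5: { [D → b . / +] }  — shift
  I6: { [A → . + / +], [A → . y b], [A → y . b], [D → y . ( A], [D → y . A b] }  — shift
  I7: { [A → . + / +], [A → . y b], [D → y ( . A] }  — shift
  I8: { [D → y A . b] }  — shift
  I9: { [A → y b .] }  — reduce
  I10: { [A → y . b] }  — shift
  I11: { [D → y A b .] }  — reduce
  I12: { [D → y ( A .] }  — reduce
  I13: { [D → b / . +] }  — shift
  I14: { [D → b / + .] }  — reduce
  I15: { [A → + / . +] }  — shift
  I16: { [A → + / + .] }  — reduce
  I17: { [D → ( A .] }  — reduce

Every state is either a pure shift/goto state or contains exactly one complete item and nothing to shift — no conflicts. The grammar is LR(0).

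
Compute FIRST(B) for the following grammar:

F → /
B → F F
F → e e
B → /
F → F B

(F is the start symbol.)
FIRST sets of the other non-terminals involved (by the same procedure, iterated to a fixed point):
  FIRST(F) = { '/', 'e' }

From B → F F:
  - F is a non-terminal: add FIRST(F) \ {ε} = { '/', 'e' }
    F is not nullable, so stop
From B → /:
  - '/' is a terminal: add '/' and stop

Collecting: FIRST(B) = { '/', 'e' }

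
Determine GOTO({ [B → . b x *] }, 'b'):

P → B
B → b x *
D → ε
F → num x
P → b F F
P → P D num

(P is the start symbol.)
{ [B → b . x *] }

GOTO(I, 'b') = CLOSURE({ [A → αX.β] : [A → α.Xβ] ∈ I, X = 'b' })

Items with dot before 'b', with the dot advanced:
  [B → . b x *] → [B → b . x *]
Closure adds nothing (no advanced item has the dot before a non-terminal).

GOTO = { [B → b . x *] }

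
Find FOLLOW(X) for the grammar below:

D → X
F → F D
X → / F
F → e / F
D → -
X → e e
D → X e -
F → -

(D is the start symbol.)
In D → X: X is at the end, add FOLLOW(D)
In D → X e -: X is followed by e '-', add FIRST(e '-') \ {ε} = { 'e' }

The FOLLOW sets referred to above (computed the same way, to a fixed point):
  FOLLOW(D) = { $, '-', '/', 'e' }

Taking the union: FOLLOW(X) = { $, '-', '/', 'e' }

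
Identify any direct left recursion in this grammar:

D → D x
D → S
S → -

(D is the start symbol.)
Yes, D is left-recursive

Direct left recursion occurs when N → N α for some non-terminal N (the right-hand side begins with the left-hand side itself).

D → D x: LEFT RECURSIVE (starts with D)
D → S: starts with S
S → -: starts with '-'

The grammar has direct left recursion on: D.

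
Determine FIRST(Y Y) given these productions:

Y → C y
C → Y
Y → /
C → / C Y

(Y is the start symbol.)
FIRST sets of the non-terminals involved (from the grammar, by fixed-point iteration):
  FIRST(Y) = { '/' }

To compute FIRST(Y Y), process the symbols left to right:
Symbol Y is a non-terminal. Add FIRST(Y) \ {ε} = { '/' }
Y is not nullable (ε ∉ FIRST(Y)), so stop here.
FIRST(Y Y) = { '/' }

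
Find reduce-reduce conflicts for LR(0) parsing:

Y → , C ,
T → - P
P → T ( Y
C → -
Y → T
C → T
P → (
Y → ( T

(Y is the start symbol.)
Augment with Y' → Y and build the canonical LR(0) collection (I0 = CLOSURE({[Y' → . Y]}), then GOTO on every symbol after a dot until no new states appear). It has 16 states:
  I0: { [T → . - P], [Y → . ( T], [Y → . , C ,], [Y → . T], [Y' → . Y] }  — shift
  I1: { [T → . - P], [Y → ( . T] }  — shift
  I2: { [C → . -], [C → . T], [T → . - P], [Y → , . C ,] }  — shift
  I3: { [P → . (], [P → . T ( Y], [T → - . P], [T → . - P] }  — shift
  I4: { [Y → T .] }  — reduce
  I5: { [Y' → Y .] }  — accept
  I6: { [P → ( .] }  — reduce
  I7: { [T → - P .] }  — reduce
  I8: { [P → T . ( Y] }  — shift
  I9: { [P → T ( . Y], [T → . - P], [Y → . ( T], [Y → . , C ,], [Y → . T] }  — shift
  I10: { [P → T ( Y .] }  — reduce
  I11: { [C → - .], [P → . (], [P → . T ( Y], [T → - . P], [T → . - P] }  — shift, reduce
  I12: { [Y → , C . ,] }  — shift
  I13: { [C → T .] }  — reduce
  I14: { [Y → , C , .] }  — reduce
  I15: { [Y → ( T .] }  — reduce

No state contains more than one complete item.

Answer: No reduce-reduce conflicts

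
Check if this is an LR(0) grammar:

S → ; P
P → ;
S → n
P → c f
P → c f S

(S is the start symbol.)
No. Shift-reduce conflict between [P → c f .] and [S → . ; P]

Augment with S' → S and build the canonical LR(0) collection (I0 = CLOSURE({[S' → . S]}), then GOTO on every symbol after a dot until no new states appear). It has 9 states:
  I0: { [S → . ; P], [S → . n], [S' → . S] }  — shift
  I1: { [P → . ;], [P → . c f S], [P → . c f], [S → ; . P] }  — shift
  I2: { [S' → S .] }  — accept
  I3: { [S → n .] }  — reduce
  I4: { [P → ; .] }  — reduce
  I5: { [S → ; P .] }  — reduce
  I6: { [P → c . f S], [P → c . f] }  — shift
  I7: { [P → c f . S], [P → c f .], [S → . ; P], [S → . n] }  — shift, reduce
  I8: { [P → c f S .] }  — reduce

Conflict in state I7:
  Shift-reduce conflict between [P → c f .] and [S → . ; P]
So the grammar is NOT LR(0).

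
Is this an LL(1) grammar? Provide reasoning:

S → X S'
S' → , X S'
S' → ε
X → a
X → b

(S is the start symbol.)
Yes, the grammar is LL(1).

Relevant sets:
  FOLLOW(S') = { $ }

For S':
  PREDICT(S' → ',' X S') = { ',' }
  PREDICT(S' → ε) = { $ }
For X:
  PREDICT(X → a) = { 'a' }
  PREDICT(X → b) = { 'b' }
S has a single production, so nothing to check there.

All predict sets are disjoint. The grammar IS LL(1).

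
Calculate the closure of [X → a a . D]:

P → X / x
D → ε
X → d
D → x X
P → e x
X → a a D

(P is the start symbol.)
To compute CLOSURE, for each item [A → α.Bβ] where B is a non-terminal, add [B → .γ] for all productions B → γ; repeat for the newly added items until nothing changes.

Start with: [X → a a . D]
  [X → a a . D] has the dot before D: add [D → .], [D → . x X]
No further items can be added.

CLOSURE = { [D → . x X], [D → .], [X → a a . D] }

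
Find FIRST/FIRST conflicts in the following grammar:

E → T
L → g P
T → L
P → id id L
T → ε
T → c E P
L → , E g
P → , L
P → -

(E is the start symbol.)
No FIRST/FIRST conflicts.

FIRST sets of the non-terminals at (or reachable through a nullable prefix from) the front of some alternative:
  FIRST(L) = { ',', 'g' }

Productions for L:
  L → g P: FIRST = { 'g' }
  L → , E g: FIRST = { ',' }
Productions for T:
  T → L: FIRST = { ',', 'g' }
  T → ε: FIRST = { ε }
  T → c E P: FIRST = { 'c' }
Productions for P:
  P → id id L: FIRST = { 'id' }
  P → , L: FIRST = { ',' }
  P → -: FIRST = { '-' }
E has only one production, so no FIRST/FIRST conflict is possible there.

All alternatives of each non-terminal have pairwise disjoint FIRST sets.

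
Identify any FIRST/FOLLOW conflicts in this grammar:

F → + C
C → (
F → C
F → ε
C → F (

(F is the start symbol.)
Yes. F → C with FOLLOW(F) on { '(' }

Nullable non-terminals: F.
FIRST sets used below: FIRST(C) = { '(', '+' }

F: nullable alternative(s) F → ε; FOLLOW(F) = { $, '(' }
  F → + C: FIRST \ {ε} = { '+' } — disjoint from FOLLOW(F)
  F → C: FIRST \ {ε} = { '(', '+' } — overlaps FOLLOW(F) on { '(' }: CONFLICT
  F → ε: FIRST \ {ε} = { } — this is the only nullable alternative, skip

C has no nullable alternative, so no FIRST/FOLLOW check is needed there.

So the grammar has 1 FIRST/FOLLOW conflict (marked CONFLICT above).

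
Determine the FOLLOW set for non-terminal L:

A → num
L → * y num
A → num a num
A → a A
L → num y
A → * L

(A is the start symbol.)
{ $ }

In A → * L: L is at the end, add FOLLOW(A)

The FOLLOW sets referred to above (computed the same way, to a fixed point):
  FOLLOW(A) = { $ }

Taking the union: FOLLOW(L) = { $ }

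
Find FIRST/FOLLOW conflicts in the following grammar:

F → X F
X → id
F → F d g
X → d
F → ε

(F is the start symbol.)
Nullable non-terminals: F.
FIRST sets used below: FIRST(X) = { 'd', 'id' }, FIRST(F) = { 'd', 'id', ε }

F: nullable alternative(s) F → ε; FOLLOW(F) = { $, 'd' }
  F → X F: FIRST \ {ε} = { 'd', 'id' } — overlaps FOLLOW(F) on { 'd' }: CONFLICT
  F → F d g: FIRST \ {ε} = { 'd', 'id' } — overlaps FOLLOW(F) on { 'd' }: CONFLICT
  F → ε: FIRST \ {ε} = { } — this is the only nullable alternative, skip

X has no nullable alternative, so no FIRST/FOLLOW check is needed there.

So the grammar has 2 FIRST/FOLLOW conflicts (marked CONFLICT above).

Answer: Yes. F → X F with FOLLOW(F) on { 'd' }; F → F d g with FOLLOW(F) on { 'd' }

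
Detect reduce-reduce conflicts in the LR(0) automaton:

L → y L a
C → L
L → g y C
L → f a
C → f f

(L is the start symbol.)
Augment with L' → L and build the canonical LR(0) collection (I0 = CLOSURE({[L' → . L]}), then GOTO on every symbol after a dot until no new states appear). It has 13 states:
  I0: { [L → . f a], [L → . g y C], [L → . y L a], [L' → . L] }  — shift
  I1: { [L' → L .] }  — accept
  I2: { [L → f . a] }  — shift
  I3: { [L → g . y C] }  — shift
  I4: { [L → . f a], [L → . g y C], [L → . y L a], [L → y . L a] }  — shift
  I5: { [L → y L . a] }  — shift
  I6: { [L → y L a .] }  — reduce
  I7: { [C → . L], [C → . f f], [L → . f a], [L → . g y C], [L → . y L a], [L → g y . C] }  — shift
  I8: { [L → g y C .] }  — reduce
  I9: { [C → L .] }  — reduce
  I10: { [C → f . f], [L → f . a] }  — shift
  I11: { [L → f a .] }  — reduce
  I12: { [C → f f .] }  — reduce

No state contains more than one complete item.

Answer: No reduce-reduce conflicts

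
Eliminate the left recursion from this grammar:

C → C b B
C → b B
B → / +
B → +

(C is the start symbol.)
C is directly left-recursive. The standard transformation for
  A → A α₁ | ... | A α_m | β₁ | ... | β_n
is
  A  → β₁ A' | ... | β_n A'
  A' → α₁ A' | ... | α_m A' | ε

C → b B becomes C → b B C'
C → C b B becomes C' → b B C'
Add C' → ε

Productions for other non-terminals are unchanged:
  B → / +
  B → +

Resulting grammar:
C → b B C'
C' → b B C'
C' → ε
B → / +
B → +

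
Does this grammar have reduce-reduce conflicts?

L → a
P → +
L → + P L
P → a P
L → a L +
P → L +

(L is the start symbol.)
A reduce-reduce conflict occurs when an LR(0) state has two complete items [A → α .] and [B → β .] — both call for a reduction, and with no lookahead the parser cannot choose between them.

Augment with L' → L and build the canonical LR(0) collection (I0 = CLOSURE({[L' → . L]}), then GOTO on every symbol after a dot until no new states appear). It has 15 states:
  I0: { [L → . + P L], [L → . a L +], [L → . a], [L' → . L] }  — shift
  I1: { [L → + . P L], [L → . + P L], [L → . a L +], [L → . a], [P → . +], [P → . L +], [P → . a P] }  — shift
  I2: { [L' → L .] }  — accept
  I3: { [L → . + P L], [L → . a L +], [L → . a], [L → a . L +], [L → a .] }  — shift, reduce
  I4: { [L → a L . +] }  — shift
  I5: { [L → a L + .] }  — reduce
  I6: { [L → + . P L], [L → . + P L], [L → . a L +], [L → . a], [P → + .], [P → . +], [P → . L +], [P → . a P] }  — shift, reduce
  I7: { [P → L . +] }  — shift
  I8: { [L → + P . L], [L → . + P L], [L → . a L +], [L → . a] }  — shift
  I9: { [L → . + P L], [L → . a L +], [L → . a], [L → a . L +], [L → a .], [P → . +], [P → . L +], [P → . a P], [P → a . P] }  — shift, reduce
  I10: { [L → a L . +], [P → L . +] }  — shift
  I11: { [P → a P .] }  — reduce
  I12: { [L → a L + .], [P → L + .] }  — 2 reduces
  I13: { [L → + P L .] }  — reduce
  I14: { [P → L + .] }  — reduce

I12 contains complete items [L → a L + .], [P → L + .] — reduce-reduce conflict.

Answer: Yes — I12: [L → a L + .] vs [P → L + .]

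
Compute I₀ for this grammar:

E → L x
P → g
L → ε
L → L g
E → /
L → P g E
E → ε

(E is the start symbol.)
First, augment the grammar with E' → E
I₀ = CLOSURE({ [E' → . E] }):
  [E' → . E] has the dot before E: add [E → . L x], [E → . /], [E → .]
  [E → . L x] has the dot before L: add [L → .], [L → . L g], [L → . P g E]
  [L → . P g E] has the dot before P: add [P → . g]
No further items can be added.

I₀ = { [E → . /], [E → . L x], [E → .], [E' → . E], [L → . L g], [L → . P g E], [L → .], [P → . g] }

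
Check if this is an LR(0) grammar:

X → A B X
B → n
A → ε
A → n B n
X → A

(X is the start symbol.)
No. Shift-reduce conflict between [A → .] and [A → . n B n]

Augment with X' → X and build the canonical LR(0) collection (I0 = CLOSURE({[X' → . X]}), then GOTO on every symbol after a dot until no new states appear). It has 9 states:
  I0: { [A → . n B n], [A → .], [X → . A B X], [X → . A], [X' → . X] }  — shift, reduce
  I1: { [B → . n], [X → A . B X], [X → A .] }  — shift, reduce
  I2: { [X' → X .] }  — accept
  I3: { [A → n . B n], [B → . n] }  — shift
  I4: { [A → n B . n] }  — shift
  I5: { [B → n .] }  — reduce
  I6: { [A → n B n .] }  — reduce
  I7: { [A → . n B n], [A → .], [X → . A B X], [X → . A], [X → A B . X] }  — shift, reduce
  I8: { [X → A B X .] }  — reduce

Conflict in state I0:
  Shift-reduce conflict between [A → .] and [A → . n B n]
So the grammar is NOT LR(0).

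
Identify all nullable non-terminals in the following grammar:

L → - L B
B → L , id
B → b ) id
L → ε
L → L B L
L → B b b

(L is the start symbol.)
{ 'L' }

ε-productions: L → ε
So L is immediately nullable.
No further non-terminal can be added: every production for the remaining non-terminals contains a terminal or a non-nullable non-terminal.
Nullable = { 'L' }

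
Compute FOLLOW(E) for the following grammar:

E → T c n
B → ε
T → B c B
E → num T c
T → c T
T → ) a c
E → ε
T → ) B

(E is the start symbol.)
{ $ }

To compute FOLLOW(E), find every occurrence of E on a right-hand side N → α E β: add FIRST(β) \ {ε}, and if β is empty or nullable also add FOLLOW(N). Iterate to a fixed point.

E is the start symbol, so $ ∈ FOLLOW(E).
E does not occur on any right-hand side.

Taking the union: FOLLOW(E) = { $ }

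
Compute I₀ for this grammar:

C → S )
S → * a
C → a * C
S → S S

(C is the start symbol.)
First, augment the grammar with C' → C
I₀ = CLOSURE({ [C' → . C] }):
  [C' → . C] has the dot before C: add [C → . S )], [C → . a * C]
  [C → . S )] has the dot before S: add [S → . * a], [S → . S S]
No further items can be added.

I₀ = { [C → . S )], [C → . a * C], [C' → . C], [S → . * a], [S → . S S] }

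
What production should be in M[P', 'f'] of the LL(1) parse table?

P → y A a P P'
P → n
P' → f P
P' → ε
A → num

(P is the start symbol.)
To find M[P', 'f'], we find productions for P' where 'f' is in the predict set (PREDICT(N → α) = (FIRST(α) \ {ε}) ∪ (FOLLOW(N) if α ⇒* ε)).

Relevant sets:
  FOLLOW(P') = { $, 'f' }

P' → f P: PREDICT = { 'f' }
  'f' is in predict set, so this production goes in M[P', 'f']
P' → ε: PREDICT = { $, 'f' }
  'f' is in predict set, so this production goes in M[P', 'f']

M[P', 'f'] = P' → f P, P' → ε  (a multiply-defined cell — the grammar is not LL(1))

Answer: P' → f P, P' → ε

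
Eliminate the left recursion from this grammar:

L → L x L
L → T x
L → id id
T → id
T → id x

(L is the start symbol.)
L → T x L'
L → id id L'
L' → x L L'
L' → ε
T → id
T → id x

L is directly left-recursive. The standard transformation for
  A → A α₁ | ... | A α_m | β₁ | ... | β_n
is
  A  → β₁ A' | ... | β_n A'
  A' → α₁ A' | ... | α_m A' | ε

L → T x becomes L → T x L'
L → id id becomes L → id id L'
L → L x L becomes L' → x L L'
Add L' → ε

Productions for other non-terminals are unchanged:
  T → id
  T → id x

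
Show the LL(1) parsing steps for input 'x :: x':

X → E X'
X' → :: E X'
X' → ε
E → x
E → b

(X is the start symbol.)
LL(1) parsing maintains a stack (initially the start symbol over $) and the input. At each step: if the stack top is a terminal, match it against the current input token; if it is a non-terminal N, replace it with the RHS of M[N, lookahead] (the unique production whose predict set contains the lookahead).

Stack is shown with the top on the left.

Stack      Input     Action
---------------------------
X $        x :: x $  output X → E X'
E X' $     x :: x $  output E → x
x X' $     x :: x $  match 'x'
X' $       :: x $    output X' → :: E X'
:: E X' $  :: x $    match '::'
E X' $     x $       output E → x
x X' $     x $       match 'x'
X' $       $         output X' → ε
$          $         accept

The string is accepted.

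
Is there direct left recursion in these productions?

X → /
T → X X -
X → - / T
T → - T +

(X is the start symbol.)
No direct left recursion

Direct left recursion occurs when N → N α for some non-terminal N (the right-hand side begins with the left-hand side itself).

X → /: starts with '/'
T → X X -: starts with X
X → - / T: starts with '-'
T → - T +: starts with '-'

No direct left recursion found.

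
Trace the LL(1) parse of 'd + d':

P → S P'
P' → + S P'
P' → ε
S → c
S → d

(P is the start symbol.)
LL(1) parsing maintains a stack (initially the start symbol over $) and the input. At each step: if the stack top is a terminal, match it against the current input token; if it is a non-terminal N, replace it with the RHS of M[N, lookahead] (the unique production whose predict set contains the lookahead).

Stack is shown with the top on the left.

Stack     Input    Action
-------------------------
P $       d + d $  output P → S P'
S P' $    d + d $  output S → d
d P' $    d + d $  match 'd'
P' $      + d $    output P' → + S P'
+ S P' $  + d $    match '+'
S P' $    d $      output S → d
d P' $    d $      match 'd'
P' $      $        output P' → ε
$         $        accept

The string is accepted.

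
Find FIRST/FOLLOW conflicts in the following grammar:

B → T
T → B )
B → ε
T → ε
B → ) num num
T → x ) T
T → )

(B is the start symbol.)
Yes. B → T with FOLLOW(B) on { ')' }; B → ')' num num with FOLLOW(B) on { ')' }; T → B ')' with FOLLOW(T) on { ')' }; T → ')' with FOLLOW(T) on { ')' }

A FIRST/FOLLOW conflict occurs when a non-terminal N has a nullable alternative N → β (β ⇒* ε) and another alternative N → α with FIRST(α) ∩ FOLLOW(N) ≠ ∅: on such a lookahead the parser cannot decide between expanding α and letting N vanish via β.

Nullable non-terminals: B, T.
FIRST sets used below: FIRST(T) = { ')', 'x', ε }, FIRST(B) = { ')', 'x', ε }

B: nullable alternative(s) B → T, B → ε; FOLLOW(B) = { $, ')' }
  B → T: FIRST \ {ε} = { ')', 'x' } — overlaps FOLLOW(B) on { ')' }: CONFLICT
  B → ε: FIRST \ {ε} = { } — disjoint from FOLLOW(B)
  B → ) num num: FIRST \ {ε} = { ')' } — overlaps FOLLOW(B) on { ')' }: CONFLICT

T: nullable alternative(s) T → ε; FOLLOW(T) = { $, ')' }
  T → B ): FIRST \ {ε} = { ')', 'x' } — overlaps FOLLOW(T) on { ')' }: CONFLICT
  T → ε: FIRST \ {ε} = { } — this is the only nullable alternative, skip
  T → x ) T: FIRST \ {ε} = { 'x' } — disjoint from FOLLOW(T)
  T → ): FIRST \ {ε} = { ')' } — overlaps FOLLOW(T) on { ')' }: CONFLICT

So the grammar has 4 FIRST/FOLLOW conflicts (marked CONFLICT above).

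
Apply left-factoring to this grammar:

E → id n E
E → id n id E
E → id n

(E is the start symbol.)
E → id n E'
E' → E
E' → id E
E' → ε

Left-factoring transforms A → αβ₁ | αβ₂ into A → αA' and A' → β₁ | β₂
(α is the longest common prefix among the alternatives). Repeat until
no nonterminal has two alternatives with a common prefix.

Round 1: E has alternatives sharing prefix 'id n'. Introduce E': E → id n E'
  Add: E' → E
  Add: E' → id E
  Add: E' → ε

No remaining common prefixes — done.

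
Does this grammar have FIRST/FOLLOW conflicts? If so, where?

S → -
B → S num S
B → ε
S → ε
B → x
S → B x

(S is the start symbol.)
Yes. S → B x with FOLLOW(S) on { 'num', 'x' }; B → S num S with FOLLOW(B) on { 'x' }; B → x with FOLLOW(B) on { 'x' }

A FIRST/FOLLOW conflict occurs when a non-terminal N has a nullable alternative N → β (β ⇒* ε) and another alternative N → α with FIRST(α) ∩ FOLLOW(N) ≠ ∅: on such a lookahead the parser cannot decide between expanding α and letting N vanish via β.

Nullable non-terminals: B, S.
FIRST sets used below: FIRST(S) = { '-', 'num', 'x', ε }, FIRST(B) = { '-', 'num', 'x', ε }

B: nullable alternative(s) B → ε; FOLLOW(B) = { 'x' }
  B → S num S: FIRST \ {ε} = { '-', 'num', 'x' } — overlaps FOLLOW(B) on { 'x' }: CONFLICT
  B → ε: FIRST \ {ε} = { } — this is the only nullable alternative, skip
  B → x: FIRST \ {ε} = { 'x' } — overlaps FOLLOW(B) on { 'x' }: CONFLICT

S: nullable alternative(s) S → ε; FOLLOW(S) = { $, 'num', 'x' }
  S → -: FIRST \ {ε} = { '-' } — disjoint from FOLLOW(S)
  S → ε: FIRST \ {ε} = { } — this is the only nullable alternative, skip
  S → B x: FIRST \ {ε} = { '-', 'num', 'x' } — overlaps FOLLOW(S) on { 'num', 'x' }: CONFLICT

So the grammar has 3 FIRST/FOLLOW conflicts (marked CONFLICT above).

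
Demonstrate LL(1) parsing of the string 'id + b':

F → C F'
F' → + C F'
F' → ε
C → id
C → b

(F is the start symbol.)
LL(1) parsing maintains a stack (initially the start symbol over $) and the input. At each step: if the stack top is a terminal, match it against the current input token; if it is a non-terminal N, replace it with the RHS of M[N, lookahead] (the unique production whose predict set contains the lookahead).

Stack is shown with the top on the left.

Stack     Input     Action
--------------------------
F $       id + b $  output F → C F'
C F' $    id + b $  output C → id
id F' $   id + b $  match 'id'
F' $      + b $     output F' → + C F'
+ C F' $  + b $     match '+'
C F' $    b $       output C → b
b F' $    b $       match 'b'
F' $      $         output F' → ε
$         $         accept

The string is accepted.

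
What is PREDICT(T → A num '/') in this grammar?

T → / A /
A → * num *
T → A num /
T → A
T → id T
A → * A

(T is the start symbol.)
PREDICT(T → A num '/') = (FIRST(RHS) \ {ε}) ∪ (FOLLOW(T) if ε ∈ FIRST(RHS), i.e. RHS ⇒* ε)
FIRST(A) = { '*' }
FIRST(A num '/') = { '*' }
ε ∉ FIRST(A num '/'), so FOLLOW(T) is not added.
PREDICT(T → A num '/') = { '*' }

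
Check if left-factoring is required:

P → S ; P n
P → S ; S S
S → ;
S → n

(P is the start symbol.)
Left-factoring is needed when two productions for the same non-terminal
share a common prefix on the right-hand side.

Productions for P:
  P → S ; P n
  P → S ; S S
Productions for S:
  S → ;
  S → n

Found common prefix 'S ;' in productions for P

Answer: Yes, P has productions with common prefix 'S ;'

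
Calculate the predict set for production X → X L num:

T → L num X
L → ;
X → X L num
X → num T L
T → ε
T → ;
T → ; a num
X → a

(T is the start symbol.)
{ 'a', 'num' }

PREDICT(X → X L num) = (FIRST(RHS) \ {ε}) ∪ (FOLLOW(X) if ε ∈ FIRST(RHS), i.e. RHS ⇒* ε)
FIRST(X) = { 'a', 'num' }
FIRST(X L num) = { 'a', 'num' }
ε ∉ FIRST(X L num), so FOLLOW(X) is not added.
PREDICT(X → X L num) = { 'a', 'num' }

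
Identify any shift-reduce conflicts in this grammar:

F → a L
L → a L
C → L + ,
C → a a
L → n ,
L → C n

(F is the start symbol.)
Augment with F' → F and build the canonical LR(0) collection (I0 = CLOSURE({[F' → . F]}), then GOTO on every symbol after a dot until no new states appear). It has 13 states:
  I0: { [F → . a L], [F' → . F] }  — shift
  I1: { [F' → F .] }  — accept
  I2: { [C → . L + ,], [C → . a a], [F → a . L], [L → . C n], [L → . a L], [L → . n ,] }  — shift
  I3: { [L → C . n] }  — shift
  I4: { [C → L . + ,], [F → a L .] }  — shift, reduce
  I5: { [C → . L + ,], [C → . a a], [C → a . a], [L → . C n], [L → . a L], [L → . n ,], [L → a . L] }  — shift
  I6: { [L → n . ,] }  — shift
  I7: { [L → n , .] }  — reduce
  I8: { [C → L . + ,], [L → a L .] }  — shift, reduce
  I9: { [C → . L + ,], [C → . a a], [C → a . a], [C → a a .], [L → . C n], [L → . a L], [L → . n ,], [L → a . L] }  — shift, reduce
  I10: { [C → L + . ,] }  — shift
  I11: { [C → L + , .] }  — reduce
  I12: { [L → C n .] }  — reduce

I4 contains reduce item [F → a L .] and shift item [C → L . + ,] — shift-reduce conflict.
I8 contains reduce item [L → a L .] and shift item [C → L . + ,] — shift-reduce conflict.
I9 contains reduce item [C → a a .] and shift items [C → . a a], [C → a . a], [L → . a L], [L → . n ,] — shift-reduce conflict.

Answer: Yes — I4: [F → a L .] vs [C → L . + ,]; I8: [L → a L .] vs [C → L . + ,]; I9: [C → a a .] vs [C → . a a]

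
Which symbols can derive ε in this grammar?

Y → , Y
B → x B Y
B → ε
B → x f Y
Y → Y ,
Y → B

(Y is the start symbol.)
A non-terminal is nullable if it can derive ε (the empty string): either it has an ε-production, or it has a production whose right-hand side consists entirely of nullable non-terminals.

ε-productions: B → ε
So B is immediately nullable.
Y → B: every symbol on the right is nullable, so Y is nullable too.
Every non-terminal is now nullable.
Nullable = { 'B', 'Y' }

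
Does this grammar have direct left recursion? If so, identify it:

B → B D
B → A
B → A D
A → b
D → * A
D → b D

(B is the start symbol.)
Yes, B is left-recursive

Direct left recursion occurs when N → N α for some non-terminal N (the right-hand side begins with the left-hand side itself).

B → B D: LEFT RECURSIVE (starts with B)
B → A: starts with A
B → A D: starts with A
A → b: starts with b
D → * A: starts with '*'
D → b D: starts with b

The grammar has direct left recursion on: B.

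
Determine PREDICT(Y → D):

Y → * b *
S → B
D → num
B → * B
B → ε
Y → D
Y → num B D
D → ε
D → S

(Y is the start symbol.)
PREDICT(Y → D) = (FIRST(RHS) \ {ε}) ∪ (FOLLOW(Y) if ε ∈ FIRST(RHS), i.e. RHS ⇒* ε)
FIRST(D) = { '*', 'num', ε }
FIRST(D) = { '*', 'num', ε }
ε ∈ FIRST(D) (the right-hand side is nullable), so add FOLLOW(Y) = { $ }
PREDICT(Y → D) = { $, '*', 'num' }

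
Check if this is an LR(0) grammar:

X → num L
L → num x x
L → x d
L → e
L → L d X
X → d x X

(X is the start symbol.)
No. Shift-reduce conflict between [X → num L .] and [L → L . d X]

Augment with X' → X and build the canonical LR(0) collection (I0 = CLOSURE({[X' → . X]}), then GOTO on every symbol after a dot until no new states appear). It has 15 states:
  I0: { [X → . d x X], [X → . num L], [X' → . X] }  — shift
  I1: { [X' → X .] }  — accept
  I2: { [X → d . x X] }  — shift
  I3: { [L → . L d X], [L → . e], [L → . num x x], [L → . x d], [X → num . L] }  — shift
  I4: { [L → L . d X], [X → num L .] }  — shift, reduce
  I5: { [L → e .] }  — reduce
  I6: { [L → num . x x] }  — shift
  I7: { [L → x . d] }  — shift
  I8: { [L → x d .] }  — reduce
  I9: { [L → num x . x] }  — shift
  I10: { [L → num x x .] }  — reduce
  I11: { [L → L d . X], [X → . d x X], [X → . num L] }  — shift
  I12: { [L → L d X .] }  — reduce
  I13: { [X → . d x X], [X → . num L], [X → d x . X] }  — shift
  I14: { [X → d x X .] }  — reduce

Conflict in state I4:
  Shift-reduce conflict between [X → num L .] and [L → L . d X]
So the grammar is NOT LR(0).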